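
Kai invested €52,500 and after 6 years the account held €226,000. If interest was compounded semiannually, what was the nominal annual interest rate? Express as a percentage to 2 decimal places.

25.87%

The 12-period growth factor is 226,000/52,500 = 4.30476.
r/2 = 4.30476^(1/12) − 1 ≈ 0.129351, so r ≈ 2·0.129351 = 25.87028%.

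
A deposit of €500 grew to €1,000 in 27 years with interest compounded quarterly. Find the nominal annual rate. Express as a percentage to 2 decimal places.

(1 + r/4)^108 = 1,000/500 = 2.
1 + r/4 = 2^(1/108) ≈ 1.006439, so r/4 ≈ 0.00643867.
r ≈ 4·0.00643867 = 2.57547%.

2.58%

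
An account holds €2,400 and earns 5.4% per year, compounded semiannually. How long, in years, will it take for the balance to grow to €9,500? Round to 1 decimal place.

We need (1 + 0.027)^(2t) = 3.9583, so 2t = ln 3.9583 / ln 1.027 ≈ 51.6413.
t ≈ 51.6413/2 = 25.8206 years.

25.8 years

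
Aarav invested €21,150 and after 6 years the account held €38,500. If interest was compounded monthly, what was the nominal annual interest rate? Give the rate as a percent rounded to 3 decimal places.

The 72-period growth factor is 38,500/21,150 = 1.82033.
r/12 = 1.82033^(1/72) − 1 ≈ 0.0083544, so r ≈ 12·0.0083544 = 10.02528%.

10.025%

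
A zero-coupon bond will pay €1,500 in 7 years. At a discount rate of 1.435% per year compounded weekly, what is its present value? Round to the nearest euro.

€1,357

Growth factor = (1 + 0.01435/52)^364 ≈ 1.105653035.
P = 1,500/1.105653035 ≈ 1,356.6643.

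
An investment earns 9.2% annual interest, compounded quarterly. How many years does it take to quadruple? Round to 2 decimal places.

(1 + 0.023)^(4t) = 4.
4t = ln 4 / ln(1 + 0.023) ≈ 1.3863/0.0227395 ≈ 60.9642.
t ≈ 15.2410.

15.24 years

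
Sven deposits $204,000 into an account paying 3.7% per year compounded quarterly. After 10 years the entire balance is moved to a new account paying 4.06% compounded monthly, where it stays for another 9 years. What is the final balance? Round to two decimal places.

$424,623.32

Phase 1: 204,000·(1 + 0.00925)^40 ≈ 294,835.9865.
Phase 2: 294,835.9865·(1 + 0.0406/12)^108 ≈ 424,623.3241.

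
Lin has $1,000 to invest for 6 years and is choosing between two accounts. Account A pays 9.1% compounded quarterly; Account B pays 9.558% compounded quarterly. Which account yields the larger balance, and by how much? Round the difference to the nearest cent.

Account B, by $46.70

Account A growth factor: (1 + 0.02275)^24 ≈ 1.715804159; balance ≈ 1,715.8042.
Account B growth factor: (1 + 0.023895)^24 ≈ 1.762504088; balance ≈ 1,762.5041.
Account B is larger by 46.6999.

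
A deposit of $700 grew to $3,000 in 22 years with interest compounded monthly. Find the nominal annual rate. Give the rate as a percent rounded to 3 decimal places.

(1 + r/12)^264 = 3,000/700 = 4.28571.
1 + r/12 = 4.28571^(1/264) ≈ 1.005528, so r/12 ≈ 0.00552767.
r ≈ 12·0.00552767 = 6.63321%.

6.633%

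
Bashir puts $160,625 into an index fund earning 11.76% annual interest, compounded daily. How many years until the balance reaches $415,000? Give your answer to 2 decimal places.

We need (1 + 0.000322192)^(365t) = 2.5837, so 365t = ln 2.5837 / ln 1.000322 ≈ 2946.5648.
t ≈ 2946.5648/365 = 8.0728 years.

8.07 years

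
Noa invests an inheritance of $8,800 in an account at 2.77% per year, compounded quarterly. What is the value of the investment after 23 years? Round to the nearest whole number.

Growth factor = (1 + 0.006925)^92 ≈ 1.8868413221.
A ≈ 8,800 × 1.8868413221 ≈ 16,604.2036.

$16,604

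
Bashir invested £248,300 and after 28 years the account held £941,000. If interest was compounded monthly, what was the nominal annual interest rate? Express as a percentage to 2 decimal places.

4.77%

The 336-period growth factor is 941,000/248,300 = 3.78977.
r/12 = 3.78977^(1/336) − 1 ≈ 0.00397307, so r ≈ 12·0.00397307 = 4.76768%.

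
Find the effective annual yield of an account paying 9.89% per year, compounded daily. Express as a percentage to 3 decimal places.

10.394%

EAR = (1 + 9.89%/365)^365 − 1 = (1 + 0.000270959)^365 − 1.
(1 + 0.000270959)^365 ≈ 1.103941, so EAR ≈ 10.39411%.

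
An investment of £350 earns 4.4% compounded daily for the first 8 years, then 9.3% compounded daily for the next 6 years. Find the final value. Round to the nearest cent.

After 8 years at 4.4%: 350 × 1.42187836 ≈ 497.6574.
Then 6 years at 9.3%: 497.6574 × 1.74705048 ≈ 869.4326.

£869.43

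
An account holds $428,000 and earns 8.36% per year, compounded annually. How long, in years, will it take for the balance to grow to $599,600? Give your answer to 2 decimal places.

4.20 years

(1 + 0.0836)^t = 599,600/428,000 = 1.4009.
t·ln(1 + 0.0836) = ln(1.4009); t = 0.33714/0.0802888 ≈ 4.1991.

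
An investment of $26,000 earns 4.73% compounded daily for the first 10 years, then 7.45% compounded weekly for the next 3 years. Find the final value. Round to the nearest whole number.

After 10 years at 4.73%: 26,000 × 1.6047522043 ≈ 41,723.5573.
Then 3 years at 7.45%: 41,723.5573 × 1.2502456467 ≈ 52,164.6959.

$52,165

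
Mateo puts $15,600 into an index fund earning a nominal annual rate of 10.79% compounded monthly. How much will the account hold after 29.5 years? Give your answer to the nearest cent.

$370,960.53

Periodic rate = 10.79%/12 = 0.00899167; periods = 12·29.5 = 354.
A = 15,600·(1 + 0.1079/12)^354 ≈ 15,600·23.779520965 ≈ 370,960.5271.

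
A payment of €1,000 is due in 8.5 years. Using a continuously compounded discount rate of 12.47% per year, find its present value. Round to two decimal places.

€346.47

P = A·e^(−rt) = 1,000·e^(−1.05995).
e^(−1.05995) ≈ 0.346473134, so P ≈ 346.4731.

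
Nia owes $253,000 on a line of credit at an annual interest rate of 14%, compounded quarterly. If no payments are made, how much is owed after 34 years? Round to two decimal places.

Growth factor = (1 + 0.035)^136 ≈ 107.61865793272.
A ≈ 253,000 × 107.61865793272 ≈ 27,227,520.4570.

$27,227,520.46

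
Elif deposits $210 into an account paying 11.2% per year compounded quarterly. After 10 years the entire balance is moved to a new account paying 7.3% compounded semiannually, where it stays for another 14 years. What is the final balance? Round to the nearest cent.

Phase 1: 210·(1 + 0.028)^40 ≈ 633.7878.
Phase 2: 633.7878·(1 + 0.0365)^28 ≈ 1,729.3562.

$1,729.36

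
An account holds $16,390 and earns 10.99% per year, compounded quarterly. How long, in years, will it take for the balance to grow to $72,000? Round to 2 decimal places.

We need (1 + 0.027475)^(4t) = 4.3929, so 4t = ln 4.3929 / ln 1.027475 ≈ 54.6036.
t ≈ 54.6036/4 = 13.6509 years.

13.65 years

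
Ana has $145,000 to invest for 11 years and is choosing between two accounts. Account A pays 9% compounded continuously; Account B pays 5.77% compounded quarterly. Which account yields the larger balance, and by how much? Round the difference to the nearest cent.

Account A, by $117,930.33

A: e^(0.09·11) = e^0.99 ≈ 2.69123447235, so 145,000 × 2.69123447235 ≈ 390,228.9985.
B: (1 + 0.014425)^44 ≈ 1.87792187222, so 145,000 × 1.87792187222 ≈ 272,298.6715.
Difference ≈ 117,930.3270 in favor of A.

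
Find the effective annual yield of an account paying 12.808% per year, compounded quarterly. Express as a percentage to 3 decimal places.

EAR = (1 + 12.808%/4)^4 − 1 = (1 + 0.03202)^4 − 1.
(1 + 0.03202)^4 ≈ 1.134364, so EAR ≈ 13.43641%.

13.436%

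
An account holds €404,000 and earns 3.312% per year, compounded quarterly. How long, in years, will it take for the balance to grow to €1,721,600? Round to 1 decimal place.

We need (1 + 0.00828)^(4t) = 4.2614, so 4t = ln 4.2614 / ln 1.00828 ≈ 175.7956.
t ≈ 175.7956/4 = 43.9489 years.

43.9 years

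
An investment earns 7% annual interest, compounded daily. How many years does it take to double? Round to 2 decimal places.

(1 + 0.000191781)^(365t) = 2.
365t = ln 2 / ln(1 + 0.000191781) ≈ 0.69315/0.000191762 ≈ 3614.6140.
t ≈ 9.9031.

9.90 years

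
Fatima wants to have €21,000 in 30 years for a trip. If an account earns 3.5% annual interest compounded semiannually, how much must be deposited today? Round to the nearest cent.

€7,415.74

Growth factor = (1 + 0.0175)^60 ≈ 2.8318162778.
P = 21,000/2.8318162778 ≈ 7,415.7353.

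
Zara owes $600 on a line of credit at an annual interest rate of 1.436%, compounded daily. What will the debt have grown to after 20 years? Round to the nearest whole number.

Periodic rate = 1.436%/365 = 0.0000393425; periods = 365·20 = 7300.
A = 600·(1 + 0.01436/365)^7300 ≈ 600·1.3326832 ≈ 799.6099.

$800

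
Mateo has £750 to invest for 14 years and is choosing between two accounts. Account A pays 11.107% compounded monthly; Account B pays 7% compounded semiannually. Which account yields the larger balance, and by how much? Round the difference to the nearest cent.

Account A, by £1,560.81

A: (1 + 0.11107/12)^168 ≈ 4.701246947, so 750 × 4.701246947 ≈ 3,525.9352.
B: (1 + 0.035)^28 ≈ 2.620171957, so 750 × 2.620171957 ≈ 1,965.1290.
Difference ≈ 1,560.8062 in favor of A.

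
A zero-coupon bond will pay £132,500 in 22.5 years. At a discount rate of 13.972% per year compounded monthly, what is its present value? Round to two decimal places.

£5,818.51

Periodic rate = 13.972%/12 = 0.0116433; 270 periods.
P = 132,500/(1 + 0.13972/12)^270 ≈ 132,500/22.7721718652 ≈ 5,818.5052.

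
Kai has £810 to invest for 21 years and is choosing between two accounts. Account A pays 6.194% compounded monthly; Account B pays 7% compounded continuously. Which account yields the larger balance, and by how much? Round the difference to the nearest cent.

Account A growth factor: (1 + 0.06194/12)^252 ≈ 3.659748811; balance ≈ 2,964.3965.
Account B growth factor: e^(0.07·21) = e^1.47 ≈ 4.349235141; balance ≈ 3,522.8805.
Account B is larger by 558.4839.

Account B, by £558.48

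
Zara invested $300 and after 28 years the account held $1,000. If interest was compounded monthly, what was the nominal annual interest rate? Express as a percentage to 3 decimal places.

4.308%

The 336-period growth factor is 1,000/300 = 3.33333.
r/12 = 3.33333^(1/336) − 1 ≈ 0.00358968, so r ≈ 12·0.00358968 = 4.30762%.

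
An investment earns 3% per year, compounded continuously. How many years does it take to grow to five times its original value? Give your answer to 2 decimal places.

53.65 years

e^(0.03t) = 5, so 0.03t = ln 5 ≈ 1.6094.
t ≈ 1.6094/0.03 ≈ 53.6479.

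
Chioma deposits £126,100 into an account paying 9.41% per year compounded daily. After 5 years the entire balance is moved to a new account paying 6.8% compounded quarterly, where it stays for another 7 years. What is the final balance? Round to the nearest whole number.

Phase 1: 126,100·(1 + 0.0941/365)^1825 ≈ 201,847.9324.
Phase 2: 201,847.9324·(1 + 0.017)^28 ≈ 323,601.8435.

£323,602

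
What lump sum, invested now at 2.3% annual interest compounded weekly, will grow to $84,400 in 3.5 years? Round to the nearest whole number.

$77,873

Growth factor = (1 + 0.023/52)^182 ≈ 1.0838095572.
P = 84,400/1.0838095572 ≈ 77,873.4598.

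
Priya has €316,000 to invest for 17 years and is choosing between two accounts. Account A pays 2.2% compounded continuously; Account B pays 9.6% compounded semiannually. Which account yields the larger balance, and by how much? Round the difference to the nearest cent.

Account A growth factor: e^(0.022·17) = e^0.374 ≈ 1.45353715046; balance ≈ 459,317.7395.
Account B growth factor: (1 + 0.048)^34 ≈ 4.92360960254; balance ≈ 1,555,860.6344.
Account B is larger by 1,096,542.8949.

Account B, by €1,096,542.89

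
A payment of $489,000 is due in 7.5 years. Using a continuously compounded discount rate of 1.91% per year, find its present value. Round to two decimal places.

$423,736.79

P = A·e^(−rt) = 489,000·e^(−0.14325).
e^(−0.14325) ≈ 0.866537407462, so P ≈ 423,736.7922.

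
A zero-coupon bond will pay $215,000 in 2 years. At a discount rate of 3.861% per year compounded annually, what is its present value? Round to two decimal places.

Growth factor = (1 + 0.03861)^2 ≈ 1.0787107321.
P = 215,000/1.0787107321 ≈ 199,312.0061.

$199,312.01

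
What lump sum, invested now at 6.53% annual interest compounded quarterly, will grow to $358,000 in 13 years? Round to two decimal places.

Periodic rate = 6.53%/4 = 0.016325; 52 periods.
P = 358,000/(1 + 0.016325)^52 ≈ 358,000/2.321109617 ≈ 154,236.5761.

$154,236.58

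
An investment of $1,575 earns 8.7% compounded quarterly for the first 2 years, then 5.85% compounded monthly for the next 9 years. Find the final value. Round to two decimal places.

$3,163.28

Phase 1: 1,575·(1 + 0.02175)^8 ≈ 1,870.8447.
Phase 2: 1,870.8447·(1 + 0.004875)^108 ≈ 3,163.2843.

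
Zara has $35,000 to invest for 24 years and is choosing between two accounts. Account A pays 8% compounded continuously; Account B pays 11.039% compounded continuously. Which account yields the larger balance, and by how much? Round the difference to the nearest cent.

Account A growth factor: e^(0.08·24) = e^1.92 ≈ 6.82095846929; balance ≈ 238,733.5464.
Account B growth factor: e^(0.11039·24) = e^2.64936 ≈ 14.1449829588; balance ≈ 495,074.4036.
Account B is larger by 256,340.8571.

Account B, by $256,340.86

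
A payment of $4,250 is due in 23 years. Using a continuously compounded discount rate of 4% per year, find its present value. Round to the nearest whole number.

P = A·e^(−rt) = 4,250·e^(−0.92).
e^(−0.92) ≈ 0.3985190411, so P ≈ 1,693.7059.

$1,694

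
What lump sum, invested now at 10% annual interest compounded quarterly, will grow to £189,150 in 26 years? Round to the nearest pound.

£14,505

Periodic rate = 10%/4 = 0.025; 104 periods.
P = 189,150/(1 + 0.025)^104 ≈ 189,150/13.0401323945 ≈ 14,505.2208.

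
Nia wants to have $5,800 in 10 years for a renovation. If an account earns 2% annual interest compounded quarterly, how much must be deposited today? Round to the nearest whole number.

Periodic rate = 2%/4 = 0.005; 40 periods.
P = 5,800/(1 + 0.005)^40 ≈ 5,800/1.220794236 ≈ 4,751.0054.

$4,751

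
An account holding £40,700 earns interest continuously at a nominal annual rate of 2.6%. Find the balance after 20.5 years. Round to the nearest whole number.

A = P·e^(rt) = 40,700·e^(0.026·20.5) = 40,700·e^0.533.
e^0.533 ≈ 1.7040367584, so A ≈ 69,354.2961.

£69,354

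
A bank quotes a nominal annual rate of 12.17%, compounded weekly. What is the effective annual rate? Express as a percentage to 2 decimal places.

EAR = (1 + 12.17%/52)^52 − 1 = (1 + 0.00234038)^52 − 1.
(1 + 0.00234038)^52 ≈ 1.129255, so EAR ≈ 12.92546%.

12.93%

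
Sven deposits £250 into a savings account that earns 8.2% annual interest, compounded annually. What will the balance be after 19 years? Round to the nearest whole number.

£1,118

Growth factor = (1 + 0.082)^19 ≈ 4.470107368.
A ≈ 250 × 4.470107368 ≈ 1,117.5268.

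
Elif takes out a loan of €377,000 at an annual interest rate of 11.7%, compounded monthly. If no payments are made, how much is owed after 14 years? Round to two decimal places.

Growth factor = (1 + 0.00975)^168 ≈ 5.104213001868.
A ≈ 377,000 × 5.104213001868 ≈ 1,924,288.3017.

€1,924,288.30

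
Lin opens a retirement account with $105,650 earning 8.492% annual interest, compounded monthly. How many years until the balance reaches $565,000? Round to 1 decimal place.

We need (1 + 0.00707667)^(12t) = 5.3478, so 12t = ln 5.3478 / ln 1.007077 ≈ 237.7701.
t ≈ 237.7701/12 = 19.8142 years.

19.8 years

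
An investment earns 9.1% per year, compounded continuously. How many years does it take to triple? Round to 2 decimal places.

12.07 years

e^(0.091t) = 3, so 0.091t = ln 3 ≈ 1.0986.
t ≈ 1.0986/0.091 ≈ 12.0727.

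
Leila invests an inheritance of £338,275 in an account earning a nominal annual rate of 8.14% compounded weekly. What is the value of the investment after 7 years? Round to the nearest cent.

Periodic rate = 8.14%/52 = 0.00156538; periods = 52·7 = 364.
A = 338,275·(1 + 0.0814/52)^364 ≈ 338,275·1.76712598003 ≈ 597,774.5409.

£597,774.54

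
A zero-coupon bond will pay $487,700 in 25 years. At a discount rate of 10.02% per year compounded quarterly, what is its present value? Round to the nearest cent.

$41,081.64

Growth factor = (1 + 0.02505)^100 ≈ 11.871483608.
P = 487,700/11.871483608 ≈ 41,081.6387.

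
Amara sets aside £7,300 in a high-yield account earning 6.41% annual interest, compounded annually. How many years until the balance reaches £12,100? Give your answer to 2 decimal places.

8.13 years

We need (1 + 0.0641)^t = 1.6575, so t = ln 1.6575 / ln 1.0641 ≈ 8.1335.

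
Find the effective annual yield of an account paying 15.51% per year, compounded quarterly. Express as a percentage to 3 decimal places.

16.436%

One year is 4 periods at 0.038775 each: (1 + 0.038775)^4 ≈ 1.164356.
EAR = 1.164356 − 1 ≈ 16.43565%.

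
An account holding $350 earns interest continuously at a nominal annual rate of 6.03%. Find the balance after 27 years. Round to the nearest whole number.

$1,783

A = P·e^(rt) = 350·e^(0.0603·27) = 350·e^1.6281.
e^1.6281 ≈ 5.094186563, so A ≈ 1,782.9653.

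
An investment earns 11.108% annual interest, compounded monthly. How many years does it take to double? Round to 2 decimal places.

6.27 years

(1 + 0.00925667)^(12t) = 2.
12t = ln 2 / ln(1 + 0.00925667) ≈ 0.69315/0.00921409 ≈ 75.2269.
t ≈ 6.2689.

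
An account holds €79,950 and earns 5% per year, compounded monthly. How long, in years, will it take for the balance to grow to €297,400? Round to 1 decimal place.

26.3 years

(1 + 0.00416667)^(12t) = 297,400/79,950 = 3.7198.
12t·ln(1 + 0.00416667) = ln(3.7198); 12t = 1.3137/0.00415801 ≈ 315.9388.
t ≈ 26.3282 years.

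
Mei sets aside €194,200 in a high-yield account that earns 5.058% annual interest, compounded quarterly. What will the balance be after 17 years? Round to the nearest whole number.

€456,394

Periodic rate = 5.058%/4 = 0.012645; periods = 4·17 = 68.
A = 194,200·(1 + 0.012645)^68 ≈ 194,200·2.35012597773 ≈ 456,394.4649.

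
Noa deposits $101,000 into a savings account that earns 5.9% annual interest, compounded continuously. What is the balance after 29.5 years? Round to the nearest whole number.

$575,719

A = P·e^(rt) = 101,000·e^(0.059·29.5) = 101,000·e^1.7405.
e^1.7405 ≈ 5.70019280667, so A ≈ 575,719.4735.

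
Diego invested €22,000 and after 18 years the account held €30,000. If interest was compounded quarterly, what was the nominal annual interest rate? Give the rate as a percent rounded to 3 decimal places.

1.727%

(1 + r/4)^72 = 30,000/22,000 = 1.36364.
1 + r/4 = 1.36364^(1/72) ≈ 1.004317, so r/4 ≈ 0.004317.
r ≈ 4·0.004317 = 1.72680%.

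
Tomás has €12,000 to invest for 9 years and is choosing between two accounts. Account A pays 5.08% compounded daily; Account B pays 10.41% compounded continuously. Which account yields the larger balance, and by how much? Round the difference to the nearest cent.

A: (1 + 0.0508/365)^3285 ≈ 1.5795945289, so 12,000 × 1.5795945289 ≈ 18,955.1343.
B: e^(0.1041·9) = e^0.9369 ≈ 2.5520577639, so 12,000 × 2.5520577639 ≈ 30,624.6932.
Difference ≈ 11,669.5588 in favor of B.

Account B, by €11,669.56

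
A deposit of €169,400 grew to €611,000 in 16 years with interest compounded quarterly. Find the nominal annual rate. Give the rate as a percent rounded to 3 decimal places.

The 64-period growth factor is 611,000/169,400 = 3.60685.
r/4 = 3.60685^(1/64) − 1 ≈ 0.0202465, so r ≈ 4·0.0202465 = 8.09861%.

8.099%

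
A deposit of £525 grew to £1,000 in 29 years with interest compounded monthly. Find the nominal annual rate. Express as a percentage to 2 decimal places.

The 348-period growth factor is 1,000/525 = 1.90476.
r/12 = 1.90476^(1/348) − 1 ≈ 0.00185332, so r ≈ 12·0.00185332 = 2.22398%.

2.22%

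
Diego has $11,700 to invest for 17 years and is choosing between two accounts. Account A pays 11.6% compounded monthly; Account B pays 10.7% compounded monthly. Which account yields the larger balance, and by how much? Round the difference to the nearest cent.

Account A, by $11,713.17

Account A growth factor: (1 + 0.116/12)^204 ≈ 7.117308604; balance ≈ 83,272.5107.
Account B growth factor: (1 + 0.107/12)^204 ≈ 6.1161828173; balance ≈ 71,559.3390.
Account A is larger by 11,713.1717.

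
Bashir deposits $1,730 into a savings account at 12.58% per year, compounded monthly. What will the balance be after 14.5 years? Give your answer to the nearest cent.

Growth factor = (1 + 0.1258/12)^174 ≈ 6.1386507953.
A ≈ 1,730 × 6.1386507953 ≈ 10,619.8659.

$10,619.87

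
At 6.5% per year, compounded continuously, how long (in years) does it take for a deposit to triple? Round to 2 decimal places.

e^(0.065t) = 3, so 0.065t = ln 3 ≈ 1.0986.
t ≈ 1.0986/0.065 ≈ 16.9017.

16.90 years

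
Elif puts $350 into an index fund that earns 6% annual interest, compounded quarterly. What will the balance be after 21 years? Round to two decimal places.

Growth factor = (1 + 0.015)^84 ≈ 3.49258954.
A ≈ 350 × 3.49258954 ≈ 1,222.4063.

$1,222.41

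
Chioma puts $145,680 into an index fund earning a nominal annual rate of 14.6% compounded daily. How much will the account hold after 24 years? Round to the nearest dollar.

Periodic rate = 14.6%/365 = 0.0004; periods = 365·24 = 8760.
A = 145,680·(1 + 0.0004)^8760 ≈ 145,680·33.22489308957 ≈ 4,840,202.4253.

$4,840,202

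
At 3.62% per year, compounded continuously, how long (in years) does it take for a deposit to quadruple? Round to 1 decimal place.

e^(0.0362t) = 4, so 0.0362t = ln 4 ≈ 1.3863.
t ≈ 1.3863/0.0362 ≈ 38.2954.

38.3 years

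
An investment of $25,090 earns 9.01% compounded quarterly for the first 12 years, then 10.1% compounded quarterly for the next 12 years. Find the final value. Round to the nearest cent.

$241,923.96

Phase 1: 25,090·(1 + 0.022525)^48 ≈ 73,088.5828.
Phase 2: 73,088.5828·(1 + 0.02525)^48 ≈ 241,923.9603.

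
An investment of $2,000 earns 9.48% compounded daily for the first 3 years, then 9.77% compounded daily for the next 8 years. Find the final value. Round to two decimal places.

$5,806.66

After 3 years at 9.48%: 2,000 × 1.328915337 ≈ 2,657.8307.
Then 8 years at 9.77%: 2,657.8307 × 2.184736907 ≈ 5,806.6608.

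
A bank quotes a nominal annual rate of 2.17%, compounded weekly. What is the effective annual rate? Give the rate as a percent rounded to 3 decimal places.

2.193%

One year is 52 periods at 0.000417308 each: (1 + 0.000417308)^52 ≈ 1.021933.
EAR = 1.021933 − 1 ≈ 2.19325%.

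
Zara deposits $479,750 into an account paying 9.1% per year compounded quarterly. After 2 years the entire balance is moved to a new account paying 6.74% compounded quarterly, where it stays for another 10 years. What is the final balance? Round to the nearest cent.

Phase 1: 479,750·(1 + 0.02275)^8 ≈ 574,342.4134.
Phase 2: 574,342.4134·(1 + 0.01685)^40 ≈ 1,120,589.6512.

$1,120,589.65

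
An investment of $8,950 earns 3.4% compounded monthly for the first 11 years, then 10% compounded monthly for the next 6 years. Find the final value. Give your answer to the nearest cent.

$23,632.87

After 11 years at 3.4%: 8,950 × 1.4527686729 ≈ 13,002.2796.
Then 6 years at 10%: 13,002.2796 × 1.8175942802 ≈ 23,632.8691.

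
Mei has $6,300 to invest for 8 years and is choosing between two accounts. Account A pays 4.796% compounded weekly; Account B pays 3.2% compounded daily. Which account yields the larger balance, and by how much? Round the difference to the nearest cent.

Account A, by $1,106.77

A: (1 + 0.04796/52)^416 ≈ 1.467416209, so 6,300 × 1.467416209 ≈ 9,244.7221.
B: (1 + 0.032/365)^2920 ≈ 1.291738233, so 6,300 × 1.291738233 ≈ 8,137.9509.
Difference ≈ 1,106.7712 in favor of A.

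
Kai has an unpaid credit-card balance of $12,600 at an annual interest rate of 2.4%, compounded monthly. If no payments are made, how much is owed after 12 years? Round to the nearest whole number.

$16,801

Growth factor = (1 + 0.002)^144 ≈ 1.3333737486.
A ≈ 12,600 × 1.3333737486 ≈ 16,800.5092.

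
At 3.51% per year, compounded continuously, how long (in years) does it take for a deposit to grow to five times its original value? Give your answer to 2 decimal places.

45.85 years

e^(0.0351t) = 5, so 0.0351t = ln 5 ≈ 1.6094.
t ≈ 1.6094/0.0351 ≈ 45.8529.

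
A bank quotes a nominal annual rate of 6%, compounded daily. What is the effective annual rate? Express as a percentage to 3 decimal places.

6.183%

EAR = (1 + 6%/365)^365 − 1 = (1 + 0.000164384)^365 − 1.
(1 + 0.000164384)^365 ≈ 1.061831, so EAR ≈ 6.18313%.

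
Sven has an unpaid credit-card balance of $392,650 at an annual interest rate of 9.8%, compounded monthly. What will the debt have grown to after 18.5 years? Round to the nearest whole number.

Periodic rate = 9.8%/12 = 0.00816667; periods = 12·18.5 = 222.
A = 392,650·(1 + 0.098/12)^222 ≈ 392,650·6.083845484639 ≈ 2,388,821.9295.

$2,388,822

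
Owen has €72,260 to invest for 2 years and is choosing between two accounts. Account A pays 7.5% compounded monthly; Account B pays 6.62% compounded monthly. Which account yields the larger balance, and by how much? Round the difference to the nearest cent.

Account A growth factor: (1 + 0.00625)^24 ≈ 1.1612920181; balance ≈ 83,914.9612.
Account B growth factor: (1 + 0.0662/12)^24 ≈ 1.1411495531; balance ≈ 82,459.4667.
Account A is larger by 1,455.4945.

Account A, by €1,455.49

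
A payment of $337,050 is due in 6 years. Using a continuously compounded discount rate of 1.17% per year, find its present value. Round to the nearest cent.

P = A·e^(−rt) = 337,050·e^(−0.0702).
e^(−0.0702) ≈ 0.932207359789, so P ≈ 314,200.4906.

$314,200.49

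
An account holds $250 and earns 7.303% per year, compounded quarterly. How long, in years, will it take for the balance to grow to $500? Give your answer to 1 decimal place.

We need (1 + 0.0182575)^(4t) = 2, so 4t = ln 2 / ln 1.018258 ≈ 38.3106.
t ≈ 38.3106/4 = 9.5776 years.

9.6 years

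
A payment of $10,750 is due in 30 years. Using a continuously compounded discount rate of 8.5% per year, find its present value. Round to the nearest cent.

P = A·e^(−rt) = 10,750·e^(−2.55).
e^(−2.55) ≈ 0.078081666001, so P ≈ 839.3779.

$839.38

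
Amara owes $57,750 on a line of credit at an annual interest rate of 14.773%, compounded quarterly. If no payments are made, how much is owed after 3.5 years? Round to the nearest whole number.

Growth factor = (1 + 0.0369325)^14 ≈ 1.6615247373.
A ≈ 57,750 × 1.6615247373 ≈ 95,953.0536.

$95,953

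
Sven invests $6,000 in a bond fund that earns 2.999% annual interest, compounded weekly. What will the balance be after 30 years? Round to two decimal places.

$14,749.37

Growth factor = (1 + 0.02999/52)^1560 ≈ 2.458227735.
A ≈ 6,000 × 2.458227735 ≈ 14,749.3664.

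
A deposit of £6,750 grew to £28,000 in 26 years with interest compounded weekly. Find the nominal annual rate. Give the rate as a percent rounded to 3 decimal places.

The 1352-period growth factor is 28,000/6,750 = 4.14815.
r/52 = 4.14815^(1/1352) − 1 ≈ 0.00105282, so r ≈ 52·0.00105282 = 5.47466%.

5.475%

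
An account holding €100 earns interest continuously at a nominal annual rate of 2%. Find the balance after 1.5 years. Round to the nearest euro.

A = P·e^(rt) = 100·e^(0.02·1.5) = 100·e^0.03.
e^0.03 ≈ 1.03045453, so A ≈ 103.0455.

€103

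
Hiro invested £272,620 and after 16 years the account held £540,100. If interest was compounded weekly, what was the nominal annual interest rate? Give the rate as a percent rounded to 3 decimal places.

The 832-period growth factor is 540,100/272,620 = 1.98115.
r/52 = 1.98115^(1/832) − 1 ≈ 0.000822063, so r ≈ 52·0.000822063 = 4.27473%.

4.275%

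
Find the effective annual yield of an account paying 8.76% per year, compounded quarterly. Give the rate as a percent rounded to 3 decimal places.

One year is 4 periods at 0.0219 each: (1 + 0.0219)^4 ≈ 1.09052.
EAR = 1.09052 − 1 ≈ 9.05199%.

9.052%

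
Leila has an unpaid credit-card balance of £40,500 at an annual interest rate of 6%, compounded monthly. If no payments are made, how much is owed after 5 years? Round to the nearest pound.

£54,628

Growth factor = (1 + 0.005)^60 ≈ 1.3488501525.
A ≈ 40,500 × 1.3488501525 ≈ 54,628.4312.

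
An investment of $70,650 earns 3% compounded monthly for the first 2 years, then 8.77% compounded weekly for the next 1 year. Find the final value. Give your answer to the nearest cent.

$81,882.83

After 2 years at 3%: 70,650 × 1.0617570443 ≈ 75,013.1352.
Then 1 years at 8.77%: 75,013.1352 × 1.0915799349 ≈ 81,882.8332.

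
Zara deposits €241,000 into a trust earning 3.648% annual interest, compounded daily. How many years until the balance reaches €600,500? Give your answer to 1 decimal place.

25.0 years

(1 + 0.0000999452)^(365t) = 600,500/241,000 = 2.4917.
365t·ln(1 + 0.0000999452) = ln(2.4917); 365t = 0.91297/9.99402e-05 ≈ 9135.1188.
t ≈ 25.0277 years.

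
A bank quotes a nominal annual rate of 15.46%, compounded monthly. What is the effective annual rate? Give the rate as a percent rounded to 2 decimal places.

One year is 12 periods at 0.0128833 each: (1 + 0.0128833)^12 ≈ 1.166039.
EAR = 1.166039 − 1 ≈ 16.60391%.

16.60%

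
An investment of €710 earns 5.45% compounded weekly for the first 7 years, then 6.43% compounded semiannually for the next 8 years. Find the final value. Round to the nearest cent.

€1,724.80

After 7 years at 5.45%: 710 × 1.464187116 ≈ 1,039.5729.
Then 8 years at 6.43%: 1,039.5729 × 1.659147781 ≈ 1,724.8050.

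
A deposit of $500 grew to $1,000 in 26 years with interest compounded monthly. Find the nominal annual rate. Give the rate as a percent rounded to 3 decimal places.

The 312-period growth factor is 1,000/500 = 2.
r/12 = 2^(1/312) − 1 ≈ 0.0022241, so r ≈ 12·0.0022241 = 2.66891%.

2.669%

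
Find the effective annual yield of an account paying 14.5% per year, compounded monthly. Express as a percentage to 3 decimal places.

15.504%

One year is 12 periods at 0.0120833 each: (1 + 0.0120833)^12 ≈ 1.155035.
EAR = 1.155035 − 1 ≈ 15.50354%.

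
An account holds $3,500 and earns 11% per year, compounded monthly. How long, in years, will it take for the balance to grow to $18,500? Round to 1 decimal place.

We need (1 + 0.00916667)^(12t) = 5.2857, so 12t = ln 5.2857 / ln 1.009167 ≈ 182.4684.
t ≈ 182.4684/12 = 15.2057 years.

15.2 years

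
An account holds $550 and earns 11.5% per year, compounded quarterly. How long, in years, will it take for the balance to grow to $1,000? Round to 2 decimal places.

(1 + 0.02875)^(4t) = 1,000/550 = 1.8182.
4t·ln(1 + 0.02875) = ln(1.8182); 4t = 0.59784/0.0283445 ≈ 21.0918.
t ≈ 5.2730 years.

5.27 years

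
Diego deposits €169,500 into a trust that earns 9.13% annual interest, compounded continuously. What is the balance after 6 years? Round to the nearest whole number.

A = P·e^(rt) = 169,500·e^(0.0913·6) = 169,500·e^0.5478.
e^0.5478 ≈ 1.72944405263, so A ≈ 293,140.7669.

€293,141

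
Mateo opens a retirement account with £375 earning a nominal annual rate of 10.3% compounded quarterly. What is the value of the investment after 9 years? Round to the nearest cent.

Periodic rate = 10.3%/4 = 0.02575; periods = 4·9 = 36.
A = 375·(1 + 0.02575)^36 ≈ 375·2.49743919 ≈ 936.5397.

£936.54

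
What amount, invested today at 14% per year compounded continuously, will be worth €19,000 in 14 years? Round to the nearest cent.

€2,676.31

P = A·e^(−rt) = 19,000·e^(−1.96).
e^(−1.96) ≈ 0.14085842092, so P ≈ 2,676.3100.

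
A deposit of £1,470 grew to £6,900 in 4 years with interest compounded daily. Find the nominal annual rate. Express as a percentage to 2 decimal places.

38.68%

(1 + r/365)^1460 = 6,900/1,470 = 4.69388.
1 + r/365 = 4.69388^(1/1460) ≈ 1.00106, so r/365 ≈ 0.00105964.
r ≈ 365·0.00105964 = 38.67695%.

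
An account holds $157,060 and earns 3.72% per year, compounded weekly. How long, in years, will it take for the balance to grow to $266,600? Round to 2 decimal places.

(1 + 0.000715385)^(52t) = 266,600/157,060 = 1.6974.
52t·ln(1 + 0.000715385) = ln(1.6974); 52t = 0.52912/0.000715129 ≈ 739.8967.
t ≈ 14.2288 years.

14.23 years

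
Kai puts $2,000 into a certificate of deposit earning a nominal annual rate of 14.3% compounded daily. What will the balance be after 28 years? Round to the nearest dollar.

Growth factor = (1 + 0.143/365)^10220 ≈ 54.774012641.
A ≈ 2,000 × 54.774012641 ≈ 109,548.0253.

$109,548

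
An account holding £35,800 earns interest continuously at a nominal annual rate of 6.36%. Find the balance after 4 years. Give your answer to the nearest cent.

A = P·e^(rt) = 35,800·e^(0.0636·4) = 35,800·e^0.2544.
e^0.2544 ≈ 1.2896875761, so A ≈ 46,170.8152.

£46,170.82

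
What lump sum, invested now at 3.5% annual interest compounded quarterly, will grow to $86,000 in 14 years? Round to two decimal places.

$52,798.28

Periodic rate = 3.5%/4 = 0.00875; 56 periods.
P = 86,000/(1 + 0.00875)^56 ≈ 86,000/1.6288409263 ≈ 52,798.2804.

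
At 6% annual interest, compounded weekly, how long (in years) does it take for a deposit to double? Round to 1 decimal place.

(1 + 0.00115385)^(52t) = 2.
52t = ln 2 / ln(1 + 0.00115385) ≈ 0.69315/0.00115318 ≈ 601.0741.
t ≈ 11.5591.

11.6 years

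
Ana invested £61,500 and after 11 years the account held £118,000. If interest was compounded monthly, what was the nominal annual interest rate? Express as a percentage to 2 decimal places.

5.94%

(1 + r/12)^132 = 118,000/61,500 = 1.9187.
1 + r/12 = 1.9187^(1/132) ≈ 1.004949, so r/12 ≈ 0.00494893.
r ≈ 12·0.00494893 = 5.93871%.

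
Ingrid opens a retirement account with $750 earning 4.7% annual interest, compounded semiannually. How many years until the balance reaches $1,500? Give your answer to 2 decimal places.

14.92 years

We need (1 + 0.0235)^(2t) = 2, so 2t = ln 2 / ln 1.0235 ≈ 29.8409.
t ≈ 29.8409/2 = 14.9204 years.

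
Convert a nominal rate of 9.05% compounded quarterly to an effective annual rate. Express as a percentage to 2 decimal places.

9.36%

One year is 4 periods at 0.022625 each: (1 + 0.022625)^4 ≈ 1.093618.
EAR = 1.093618 − 1 ≈ 9.36179%.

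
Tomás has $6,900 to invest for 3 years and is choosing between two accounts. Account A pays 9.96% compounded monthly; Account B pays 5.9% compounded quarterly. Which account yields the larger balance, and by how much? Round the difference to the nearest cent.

A: (1 + 0.0083)^36 ≈ 1.346578322, so 6,900 × 1.346578322 ≈ 9,291.3904.
B: (1 + 0.01475)^12 ≈ 1.192089108, so 6,900 × 1.192089108 ≈ 8,225.4148.
Difference ≈ 1,065.9756 in favor of A.

Account A, by $1,065.98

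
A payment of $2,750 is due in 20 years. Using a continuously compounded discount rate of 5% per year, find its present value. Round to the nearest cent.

P = A·e^(−rt) = 2,750·e^(−1).
e^(−1) ≈ 0.3678794412, so P ≈ 1,011.6685.

$1,011.67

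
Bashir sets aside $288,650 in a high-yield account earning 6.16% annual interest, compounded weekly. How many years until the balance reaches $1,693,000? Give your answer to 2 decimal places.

(1 + 0.00118462)^(52t) = 1,693,000/288,650 = 5.8652.
52t·ln(1 + 0.00118462) = ln(5.8652); 52t = 1.769/0.00118391 ≈ 1494.2319.
t ≈ 28.7352 years.

28.74 years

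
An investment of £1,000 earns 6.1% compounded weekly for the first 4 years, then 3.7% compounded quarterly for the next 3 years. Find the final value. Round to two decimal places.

£1,425.25

Phase 1: 1,000·(1 + 0.061/52)^208 ≈ 1,276.1618.
Phase 2: 1,276.1618·(1 + 0.00925)^12 ≈ 1,425.2493.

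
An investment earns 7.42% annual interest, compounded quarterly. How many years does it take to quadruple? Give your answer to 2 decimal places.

(1 + 0.01855)^(4t) = 4.
4t = ln 4 / ln(1 + 0.01855) ≈ 1.3863/0.01838 ≈ 75.4239.
t ≈ 18.8560.

18.86 years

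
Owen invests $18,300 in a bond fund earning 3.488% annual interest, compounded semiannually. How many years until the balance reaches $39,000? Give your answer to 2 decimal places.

21.88 years

We need (1 + 0.01744)^(2t) = 2.1311, so 2t = ln 2.1311 / ln 1.01744 ≈ 43.7637.
t ≈ 43.7637/2 = 21.8819 years.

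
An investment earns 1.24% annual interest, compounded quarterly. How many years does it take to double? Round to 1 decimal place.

56.0 years

(1 + 0.0031)^(4t) = 2.
4t = ln 2 / ln(1 + 0.0031) ≈ 0.69315/0.0030952 ≈ 223.9423.
t ≈ 55.9856.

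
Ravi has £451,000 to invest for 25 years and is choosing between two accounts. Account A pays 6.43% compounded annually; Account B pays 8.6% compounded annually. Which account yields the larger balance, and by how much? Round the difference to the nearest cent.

Account B, by £1,405,702.15

A: (1 + 0.0643)^25 ≈ 4.748993266182, so 451,000 × 4.748993266182 ≈ 2,141,795.9630.
B: (1 + 0.086)^25 ≈ 7.865849475965, so 451,000 × 7.865849475965 ≈ 3,547,498.1137.
Difference ≈ 1,405,702.1506 in favor of B.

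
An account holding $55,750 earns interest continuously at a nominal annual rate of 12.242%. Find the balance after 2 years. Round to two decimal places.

A = P·e^(rt) = 55,750·e^(0.12242·2) = 55,750·e^0.24484.
e^0.24484 ≈ 1.2774169101, so A ≈ 71,215.9927.

$71,215.99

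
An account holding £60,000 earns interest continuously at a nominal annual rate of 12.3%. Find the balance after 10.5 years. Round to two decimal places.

£218,294.39

A = P·e^(rt) = 60,000·e^(0.123·10.5) = 60,000·e^1.2915.
e^1.2915 ≈ 3.63823982452, so A ≈ 218,294.3895.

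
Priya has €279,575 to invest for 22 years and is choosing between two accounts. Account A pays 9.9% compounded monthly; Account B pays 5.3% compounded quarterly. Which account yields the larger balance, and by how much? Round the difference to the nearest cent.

Account A, by €1,555,959.65

A: (1 + 0.00825)^264 ≈ 8.750097644108, so 279,575 × 8.750097644108 ≈ 2,446,308.5489.
B: (1 + 0.01325)^88 ≈ 3.18465134213, so 279,575 × 3.18465134213 ≈ 890,348.8990.
Difference ≈ 1,555,959.6499 in favor of A.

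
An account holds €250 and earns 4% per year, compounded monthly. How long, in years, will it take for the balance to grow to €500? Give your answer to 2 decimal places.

17.36 years

(1 + 0.00333333)^(12t) = 500/250 = 2.
12t·ln(1 + 0.00333333) = ln(2); 12t = 0.69315/0.00332779 ≈ 208.2905.
t ≈ 17.3575 years.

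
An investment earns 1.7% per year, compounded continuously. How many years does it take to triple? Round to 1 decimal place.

e^(0.017t) = 3, so 0.017t = ln 3 ≈ 1.0986.
t ≈ 1.0986/0.017 ≈ 64.6243.

64.6 years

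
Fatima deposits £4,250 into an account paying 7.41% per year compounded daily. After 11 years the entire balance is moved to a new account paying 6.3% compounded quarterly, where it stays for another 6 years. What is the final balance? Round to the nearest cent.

£13,971.09

Phase 1: 4,250·(1 + 0.0741/365)^4015 ≈ 9,601.6625.
Phase 2: 9,601.6625·(1 + 0.01575)^24 ≈ 13,971.0928.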